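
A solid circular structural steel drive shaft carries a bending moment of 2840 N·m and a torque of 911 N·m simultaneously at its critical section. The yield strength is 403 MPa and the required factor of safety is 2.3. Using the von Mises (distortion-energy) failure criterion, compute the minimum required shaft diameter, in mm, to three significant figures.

d = 55.5 mm

σ_allow = σ_y/n = 403/2.3 = 175.2 MPa.
For a solid shaft σ_b = 32M/(πd³) and τ = 16T/(πd³), so the von Mises stress is σ' = (16/πd³)·√(4M²+3T²).
√(4M²+3T²) = √(4×(2.840×10^6)² + 3×(911000)²) = 5.895×10^6 N·mm.
d³ = 16×5.895×10^6/(π×175.2) = 171300 mm³.
d = 55.54 mm.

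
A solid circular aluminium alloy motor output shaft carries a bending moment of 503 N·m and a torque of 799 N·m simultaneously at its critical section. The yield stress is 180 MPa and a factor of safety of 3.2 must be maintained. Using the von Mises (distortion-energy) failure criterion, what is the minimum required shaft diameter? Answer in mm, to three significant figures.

d = 53.7 mm

σ_allow = σ_y/n = 180/3.2 = 56.25 MPa.
For a solid shaft σ_b = 32M/(πd³) and τ = 16T/(πd³), so the von Mises stress is σ' = (16/πd³)·√(4M²+3T²).
√(4M²+3T²) = √(4×(503000)² + 3×(799000)²) = 1.711×10^6 N·mm.
d³ = 16×1.711×10^6/(π×56.25) = 154900 mm³.
d = 53.71 mm.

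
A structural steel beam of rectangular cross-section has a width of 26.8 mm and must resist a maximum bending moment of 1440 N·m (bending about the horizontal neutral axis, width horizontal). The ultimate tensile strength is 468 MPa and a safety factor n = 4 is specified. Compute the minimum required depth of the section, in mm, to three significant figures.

σ_allow = 468/4 = 117.0 MPa.
For a rectangular section σ = 6M/(bh²), so h² = 6M/(b σ_allow) = 6×1440000/(26.8×117.0) = 2755 mm².
h = 52.49 mm.

h = 52.5 mm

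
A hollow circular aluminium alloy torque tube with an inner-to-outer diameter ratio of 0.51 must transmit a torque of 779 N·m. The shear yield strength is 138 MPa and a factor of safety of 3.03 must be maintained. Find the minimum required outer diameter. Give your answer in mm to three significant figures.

τ_allow = 138/3.03 = 45.54 MPa.
For a hollow shaft τ = 16T/[πd_o³(1−k⁴)] with k = 0.51, so 1−k⁴ = 0.9323.
d_o³ = 16T/[π τ_allow (1−k⁴)] = 16×779000/(π×45.54×0.9323) = 93430 mm³.
d_o = 45.38 mm.

d_o = 45.4 mm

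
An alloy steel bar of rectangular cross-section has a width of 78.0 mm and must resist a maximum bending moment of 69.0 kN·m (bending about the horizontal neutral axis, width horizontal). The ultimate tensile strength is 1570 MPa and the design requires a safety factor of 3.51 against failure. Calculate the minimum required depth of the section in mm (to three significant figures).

h = 109 mm

σ_allow = 1570/3.51 = 447.3 MPa.
For a rectangular section σ = 6M/(bh²), so h² = 6M/(b σ_allow) = 6×6.9000×10^7/(78.0×447.3) = 11870 mm².
h = 108.9 mm.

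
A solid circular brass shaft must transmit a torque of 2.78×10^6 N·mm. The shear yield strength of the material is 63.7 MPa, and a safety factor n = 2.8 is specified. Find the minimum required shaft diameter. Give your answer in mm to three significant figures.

d = 85.4 mm

Allowable shear stress τ_allow = 63.7/2.8 = 22.75 MPa.
For a solid shaft τ = 16T/(πd³), so d³ = 16T/(π τ_allow) = 16×2780000/(π×22.75) = 622300 mm³.
d = (622300)^(1/3) = 85.38 mm.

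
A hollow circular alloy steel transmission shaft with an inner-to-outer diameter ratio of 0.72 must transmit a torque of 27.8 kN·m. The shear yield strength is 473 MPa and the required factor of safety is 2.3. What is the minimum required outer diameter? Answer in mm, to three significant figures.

d_o = 98.0 mm

τ_allow = 473/2.3 = 205.7 MPa.
For a hollow shaft τ = 16T/[πd_o³(1−k⁴)] with k = 0.72, so 1−k⁴ = 0.7313.
d_o³ = 16T/[π τ_allow (1−k⁴)] = 16×2.7800×10^7/(π×205.7×0.7313) = 941500 mm³.
d_o = 98.01 mm.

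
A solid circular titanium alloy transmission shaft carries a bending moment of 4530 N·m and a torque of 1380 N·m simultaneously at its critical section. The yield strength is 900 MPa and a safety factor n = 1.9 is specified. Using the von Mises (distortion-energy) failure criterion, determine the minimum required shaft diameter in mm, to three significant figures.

d = 46.5 mm

σ_allow = σ_y/n = 900/1.9 = 473.7 MPa.
For a solid shaft σ_b = 32M/(πd³) and τ = 16T/(πd³), so the von Mises stress is σ' = (16/πd³)·√(4M²+3T²).
√(4M²+3T²) = √(4×(4.530×10^6)² + 3×(1.380×10^6)²) = 9.370×10^6 N·mm.
d³ = 16×9.370×10^6/(π×473.7) = 100700 mm³.
d = 46.53 mm.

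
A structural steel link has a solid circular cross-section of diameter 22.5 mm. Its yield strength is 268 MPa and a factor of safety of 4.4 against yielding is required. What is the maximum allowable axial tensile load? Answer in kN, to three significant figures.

F_allow = 24.2 kN

σ_allow = 268/4.4 = 60.91 MPa.
A = πd²/4 = π×22.5²/4 = 397.6 mm².
F_allow = σ_allow × A = 60.91×397.6 = 24220 N.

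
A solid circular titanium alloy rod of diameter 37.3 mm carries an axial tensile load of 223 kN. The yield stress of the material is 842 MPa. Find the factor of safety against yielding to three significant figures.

A = πd²/4 = 1093 mm².
σ = F/A = 223000/1093 = 204.1 MPa.
n = 842/204.1 = 4.126.

n = 4.13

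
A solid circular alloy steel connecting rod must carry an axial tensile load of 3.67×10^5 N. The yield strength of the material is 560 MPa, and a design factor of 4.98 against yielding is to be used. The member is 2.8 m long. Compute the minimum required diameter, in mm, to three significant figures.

Allowable stress σ_allow = 560/4.98 = 112.4 MPa.
Required area A = F/σ_allow = 367000/112.4 = 3264 mm².
A = πd²/4 → d = √(4A/π) = 64.46 mm.

d = 64.5 mm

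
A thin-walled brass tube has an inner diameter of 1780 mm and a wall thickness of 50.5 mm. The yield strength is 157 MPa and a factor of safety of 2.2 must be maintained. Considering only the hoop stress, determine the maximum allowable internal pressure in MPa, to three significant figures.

σ_allow = 157/2.2 = 71.36 MPa.
σ_h = pD/(2t) → p_allow = 2σ_allow t/D = 2×71.36×50.5/1780 = 4.049 MPa.

p_allow = 4.05 MPa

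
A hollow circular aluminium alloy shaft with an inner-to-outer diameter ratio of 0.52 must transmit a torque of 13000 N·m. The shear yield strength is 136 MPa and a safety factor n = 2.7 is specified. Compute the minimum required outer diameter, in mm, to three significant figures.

d_o = 112 mm

τ_allow = 136/2.7 = 50.37 MPa.
For a hollow shaft τ = 16T/[πd_o³(1−k⁴)] with k = 0.52, so 1−k⁴ = 0.9269.
d_o³ = 16T/[π τ_allow (1−k⁴)] = 16×1.3000×10^7/(π×50.37×0.9269) = 1.418×10^6 mm³.
d_o = 112.3 mm.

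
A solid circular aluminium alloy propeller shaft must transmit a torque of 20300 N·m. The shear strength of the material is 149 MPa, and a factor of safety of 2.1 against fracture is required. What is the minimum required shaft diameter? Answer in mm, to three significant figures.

Allowable shear stress τ_allow = 149/2.1 = 70.95 MPa.
For a solid shaft τ = 16T/(πd³), so d³ = 16T/(π τ_allow) = 16×2.0300×10^7/(π×70.95) = 1.457×10^6 mm³.
d = (1.457×10^6)^(1/3) = 113.4 mm.

d = 113 mm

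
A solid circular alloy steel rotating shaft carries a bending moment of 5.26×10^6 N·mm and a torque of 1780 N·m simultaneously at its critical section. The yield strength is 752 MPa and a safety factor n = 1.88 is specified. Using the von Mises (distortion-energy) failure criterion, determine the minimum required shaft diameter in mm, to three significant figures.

d = 51.9 mm

σ_allow = σ_y/n = 752/1.88 = 400.0 MPa.
For a solid shaft σ_b = 32M/(πd³) and τ = 16T/(πd³), so the von Mises stress is σ' = (16/πd³)·√(4M²+3T²).
√(4M²+3T²) = √(4×(5.260×10^6)² + 3×(1.780×10^6)²) = 1.096×10^7 N·mm.
d³ = 16×1.096×10^7/(π×400.0) = 139600 mm³.
d = 51.87 mm.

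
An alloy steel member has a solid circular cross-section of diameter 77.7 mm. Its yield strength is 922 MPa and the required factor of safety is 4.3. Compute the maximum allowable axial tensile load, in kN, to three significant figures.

F_allow = 1020 kN

σ_allow = 922/4.3 = 214.4 MPa.
A = πd²/4 = π×77.7²/4 = 4742 mm².
F_allow = σ_allow × A = 214.4×4742 = 1.017×10^6 N.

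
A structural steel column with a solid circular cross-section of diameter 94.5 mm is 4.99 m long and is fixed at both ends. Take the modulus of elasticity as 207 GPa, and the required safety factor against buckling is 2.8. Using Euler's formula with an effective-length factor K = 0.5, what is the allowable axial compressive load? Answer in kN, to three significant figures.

P_allow = 459 kN

I = πd⁴/64 = π×94.5⁴/64 = 3.915×10^6 mm⁴.
Effective length L_e = KL = 0.5×4.99 m = 2495 mm.
Euler critical load P_cr = π²EI/L_e² = π²×207000×3.915×10^6/2495² = 1.285×10^6 N.
P_allow = P_cr/n = 1.285×10^6/2.8 = 458800 N.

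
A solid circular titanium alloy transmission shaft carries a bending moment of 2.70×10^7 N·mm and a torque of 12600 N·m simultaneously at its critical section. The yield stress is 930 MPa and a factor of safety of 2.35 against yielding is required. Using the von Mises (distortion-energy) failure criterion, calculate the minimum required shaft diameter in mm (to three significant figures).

d = 90.8 mm

σ_allow = σ_y/n = 930/2.35 = 395.7 MPa.
For a solid shaft σ_b = 32M/(πd³) and τ = 16T/(πd³), so the von Mises stress is σ' = (16/πd³)·√(4M²+3T²).
√(4M²+3T²) = √(4×(2.700×10^7)² + 3×(1.260×10^7)²) = 5.824×10^7 N·mm.
d³ = 16×5.824×10^7/(π×395.7) = 749600 mm³.
d = 90.84 mm.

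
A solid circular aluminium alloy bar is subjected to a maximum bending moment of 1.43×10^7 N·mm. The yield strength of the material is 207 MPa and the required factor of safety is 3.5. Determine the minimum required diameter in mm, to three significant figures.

d = 135 mm

σ_allow = 207/3.5 = 59.14 MPa.
For a solid circular section σ = 32M/(πd³), so d³ = 32M/(π σ_allow) = 32×1.4300×10^7/(π×59.14) = 2.463×10^6 mm³.
d = 135.0 mm.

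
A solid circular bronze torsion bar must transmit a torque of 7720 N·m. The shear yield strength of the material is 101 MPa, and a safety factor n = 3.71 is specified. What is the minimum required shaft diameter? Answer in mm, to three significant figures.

d = 113 mm

Allowable shear stress τ_allow = 101/3.71 = 27.22 MPa.
For a solid shaft τ = 16T/(πd³), so d³ = 16T/(π τ_allow) = 16×7720000/(π×27.22) = 1.444×10^6 mm³.
d = (1.444×10^6)^(1/3) = 113.0 mm.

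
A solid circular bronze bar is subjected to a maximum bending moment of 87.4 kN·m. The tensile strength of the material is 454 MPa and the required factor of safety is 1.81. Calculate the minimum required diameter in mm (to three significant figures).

d = 153 mm

σ_allow = 454/1.81 = 250.8 MPa.
For a solid circular section σ = 32M/(πd³), so d³ = 32M/(π σ_allow) = 32×8.7400×10^7/(π×250.8) = 3.549×10^6 mm³.
d = 152.5 mm.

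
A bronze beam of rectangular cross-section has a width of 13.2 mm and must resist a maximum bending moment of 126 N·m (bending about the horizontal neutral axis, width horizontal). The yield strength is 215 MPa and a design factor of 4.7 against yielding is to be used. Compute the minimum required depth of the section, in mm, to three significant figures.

h = 35.4 mm

σ_allow = 215/4.7 = 45.74 MPa.
For a rectangular section σ = 6M/(bh²), so h² = 6M/(b σ_allow) = 6×126000/(13.2×45.74) = 1252 mm².
h = 35.38 mm.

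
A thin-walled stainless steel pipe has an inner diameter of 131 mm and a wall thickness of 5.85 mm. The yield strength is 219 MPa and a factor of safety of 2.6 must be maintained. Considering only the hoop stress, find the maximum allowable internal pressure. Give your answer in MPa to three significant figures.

σ_allow = 219/2.6 = 84.23 MPa.
σ_h = pD/(2t) → p_allow = 2σ_allow t/D = 2×84.23×5.85/131 = 7.523 MPa.

p_allow = 7.52 MPa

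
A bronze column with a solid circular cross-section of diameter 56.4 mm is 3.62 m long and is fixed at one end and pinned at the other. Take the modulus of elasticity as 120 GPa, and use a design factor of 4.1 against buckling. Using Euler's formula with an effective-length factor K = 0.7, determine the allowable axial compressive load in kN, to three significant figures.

I = πd⁴/64 = π×56.4⁴/64 = 496700 mm⁴.
Effective length L_e = KL = 0.7×3.62 m = 2534 mm.
Euler critical load P_cr = π²EI/L_e² = π²×120000×496700/2534² = 91610 N.
P_allow = P_cr/n = 91610/4.1 = 22340 N.

P_allow = 22.3 kN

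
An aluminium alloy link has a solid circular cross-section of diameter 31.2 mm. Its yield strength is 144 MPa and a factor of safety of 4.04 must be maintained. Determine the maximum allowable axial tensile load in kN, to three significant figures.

σ_allow = 144/4.04 = 35.64 MPa.
A = πd²/4 = π×31.2²/4 = 764.5 mm².
F_allow = σ_allow × A = 35.64×764.5 = 27250 N.

F_allow = 27.3 kN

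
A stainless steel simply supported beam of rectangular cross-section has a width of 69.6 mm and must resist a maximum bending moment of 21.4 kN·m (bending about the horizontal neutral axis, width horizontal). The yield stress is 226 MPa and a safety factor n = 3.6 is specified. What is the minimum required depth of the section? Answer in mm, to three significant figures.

σ_allow = 226/3.6 = 62.78 MPa.
For a rectangular section σ = 6M/(bh²), so h² = 6M/(b σ_allow) = 6×2.1400×10^7/(69.6×62.78) = 29390 mm².
h = 171.4 mm.

h = 171 mm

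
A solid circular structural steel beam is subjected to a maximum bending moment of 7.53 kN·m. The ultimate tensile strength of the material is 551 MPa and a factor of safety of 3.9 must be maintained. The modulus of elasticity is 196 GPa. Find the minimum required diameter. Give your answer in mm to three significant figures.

d = 81.6 mm

σ_allow = 551/3.9 = 141.3 MPa.
For a solid circular section σ = 32M/(πd³), so d³ = 32M/(π σ_allow) = 32×7530000/(π×141.3) = 542900 mm³.
d = 81.58 mm.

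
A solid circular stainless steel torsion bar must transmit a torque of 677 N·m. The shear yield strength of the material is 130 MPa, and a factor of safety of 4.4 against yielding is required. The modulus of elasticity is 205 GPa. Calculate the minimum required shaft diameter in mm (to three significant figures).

d = 48.9 mm

Allowable shear stress τ_allow = 130/4.4 = 29.55 MPa.
For a solid shaft τ = 16T/(πd³), so d³ = 16T/(π τ_allow) = 16×677000/(π×29.55) = 116700 mm³.
d = (116700)^(1/3) = 48.87 mm.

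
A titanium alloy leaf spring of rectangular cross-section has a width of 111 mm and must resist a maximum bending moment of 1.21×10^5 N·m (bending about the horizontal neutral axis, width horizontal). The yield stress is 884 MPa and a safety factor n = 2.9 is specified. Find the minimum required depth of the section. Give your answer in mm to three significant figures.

σ_allow = 884/2.9 = 304.8 MPa.
For a rectangular section σ = 6M/(bh²), so h² = 6M/(b σ_allow) = 6×1.2100×10^8/(111×304.8) = 21460 mm².
h = 146.5 mm.

h = 146 mm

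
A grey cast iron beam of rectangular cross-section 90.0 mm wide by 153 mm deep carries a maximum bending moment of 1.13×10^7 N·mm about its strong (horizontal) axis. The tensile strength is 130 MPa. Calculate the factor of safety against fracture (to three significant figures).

n = 4.04

Section modulus S = bh²/6 = 90.0×153²/6 = 351100 mm³.
σ = M/S = 1.1300×10^7/351100 = 32.18 MPa.
n = 130/32.18 = 4.040.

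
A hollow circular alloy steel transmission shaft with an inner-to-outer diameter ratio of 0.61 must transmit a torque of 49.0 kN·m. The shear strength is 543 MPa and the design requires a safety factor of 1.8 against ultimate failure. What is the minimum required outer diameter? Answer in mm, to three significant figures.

d_o = 98.7 mm

τ_allow = 543/1.8 = 301.7 MPa.
For a hollow shaft τ = 16T/[πd_o³(1−k⁴)] with k = 0.61, so 1−k⁴ = 0.8615.
d_o³ = 16T/[π τ_allow (1−k⁴)] = 16×4.9000×10^7/(π×301.7×0.8615) = 960200 mm³.
d_o = 98.66 mm.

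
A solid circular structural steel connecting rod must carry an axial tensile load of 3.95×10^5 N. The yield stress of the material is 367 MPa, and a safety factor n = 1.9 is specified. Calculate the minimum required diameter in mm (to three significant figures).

d = 51.0 mm

Allowable stress σ_allow = 367/1.9 = 193.2 MPa.
Required area A = F/σ_allow = 395000/193.2 = 2045 mm².
A = πd²/4 → d = √(4A/π) = 51.03 mm.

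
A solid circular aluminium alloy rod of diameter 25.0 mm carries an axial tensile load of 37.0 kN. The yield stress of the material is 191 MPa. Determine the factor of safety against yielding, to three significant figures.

A = πd²/4 = 490.9 mm².
σ = F/A = 37000/490.9 = 75.38 MPa.
n = 191/75.38 = 2.534.

n = 2.53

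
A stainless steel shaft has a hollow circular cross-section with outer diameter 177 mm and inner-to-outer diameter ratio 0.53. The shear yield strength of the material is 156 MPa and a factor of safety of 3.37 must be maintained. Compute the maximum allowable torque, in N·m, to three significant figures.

T_allow = 46400 N·m

τ_allow = 156/3.37 = 46.29 MPa.
For a hollow shaft T_allow = τ_allow·πd_o³(1−k⁴)/16 with 1−k⁴ = 0.9211, so πd_o³(1−k⁴)/16 = 1.003×10^6 mm³.
T_allow = 46.29×1.003×10^6 = 4.642×10^7 N·mm = 46420 N·m.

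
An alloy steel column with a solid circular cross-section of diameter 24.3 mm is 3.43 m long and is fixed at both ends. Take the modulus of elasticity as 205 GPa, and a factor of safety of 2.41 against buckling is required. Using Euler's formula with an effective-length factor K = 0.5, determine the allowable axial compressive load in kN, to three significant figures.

P_allow = 4.89 kN

I = πd⁴/64 = π×24.3⁴/64 = 17120 mm⁴.
Effective length L_e = KL = 0.5×3.43 m = 1715 mm.
Euler critical load P_cr = π²EI/L_e² = π²×205000×17120/1715² = 11770 N.
P_allow = P_cr/n = 11770/2.41 = 4885 N.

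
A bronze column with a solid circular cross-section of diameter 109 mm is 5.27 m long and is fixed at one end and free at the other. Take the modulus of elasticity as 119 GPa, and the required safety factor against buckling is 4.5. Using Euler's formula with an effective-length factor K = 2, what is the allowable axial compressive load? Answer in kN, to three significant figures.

P_allow = 16.3 kN

I = πd⁴/64 = π×109⁴/64 = 6.929×10^6 mm⁴.
Effective length L_e = KL = 2×5.27 m = 10540 mm.
Euler critical load P_cr = π²EI/L_e² = π²×119000×6.929×10^6/10540² = 73260 N.
P_allow = P_cr/n = 73260/4.5 = 16280 N.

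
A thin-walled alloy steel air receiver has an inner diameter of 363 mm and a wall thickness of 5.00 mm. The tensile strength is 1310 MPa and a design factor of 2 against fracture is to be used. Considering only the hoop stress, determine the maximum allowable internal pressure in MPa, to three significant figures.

σ_allow = 1310/2 = 655.0 MPa.
σ_h = pD/(2t) → p_allow = 2σ_allow t/D = 2×655.0×5.00/363 = 18.04 MPa.

p_allow = 18.0 MPa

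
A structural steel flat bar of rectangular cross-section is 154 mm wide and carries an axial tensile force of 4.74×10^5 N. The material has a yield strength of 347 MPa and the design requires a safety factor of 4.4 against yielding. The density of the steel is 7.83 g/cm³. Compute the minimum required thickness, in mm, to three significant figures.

t = 39.0 mm

σ_allow = 347/4.4 = 78.86 MPa.
Required area A = F/σ_allow = 474000/78.86 = 6010 mm².
t = A/w = 6010/154 = 39.03 mm.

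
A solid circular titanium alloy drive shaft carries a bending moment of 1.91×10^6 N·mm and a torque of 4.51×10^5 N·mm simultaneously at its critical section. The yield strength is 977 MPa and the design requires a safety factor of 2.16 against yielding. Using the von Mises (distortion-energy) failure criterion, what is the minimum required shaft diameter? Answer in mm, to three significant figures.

σ_allow = σ_y/n = 977/2.16 = 452.3 MPa.
For a solid shaft σ_b = 32M/(πd³) and τ = 16T/(πd³), so the von Mises stress is σ' = (16/πd³)·√(4M²+3T²).
√(4M²+3T²) = √(4×(1.910×10^6)² + 3×(451000)²) = 3.899×10^6 N·mm.
d³ = 16×3.899×10^6/(π×452.3) = 43900 mm³.
d = 35.28 mm.

d = 35.3 mm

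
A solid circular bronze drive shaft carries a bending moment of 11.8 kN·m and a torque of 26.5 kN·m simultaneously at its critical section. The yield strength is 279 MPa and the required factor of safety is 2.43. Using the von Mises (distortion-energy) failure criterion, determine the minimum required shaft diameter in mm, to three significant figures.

σ_allow = σ_y/n = 279/2.43 = 114.8 MPa.
For a solid shaft σ_b = 32M/(πd³) and τ = 16T/(πd³), so the von Mises stress is σ' = (16/πd³)·√(4M²+3T²).
√(4M²+3T²) = √(4×(1.180×10^7)² + 3×(2.650×10^7)²) = 5.161×10^7 N·mm.
d³ = 16×5.161×10^7/(π×114.8) = 2.289×10^6 mm³.
d = 131.8 mm.

d = 132 mm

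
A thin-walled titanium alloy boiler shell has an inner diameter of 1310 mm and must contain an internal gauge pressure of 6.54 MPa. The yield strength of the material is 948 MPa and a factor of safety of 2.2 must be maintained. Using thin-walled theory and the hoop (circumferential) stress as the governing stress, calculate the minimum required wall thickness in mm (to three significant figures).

t = 9.94 mm

σ_allow = 948/2.2 = 430.9 MPa.
Hoop stress σ_h = pD/(2t), so t = pD/(2σ_allow) = 6.54×1310/(2×430.9) = 9.941 mm.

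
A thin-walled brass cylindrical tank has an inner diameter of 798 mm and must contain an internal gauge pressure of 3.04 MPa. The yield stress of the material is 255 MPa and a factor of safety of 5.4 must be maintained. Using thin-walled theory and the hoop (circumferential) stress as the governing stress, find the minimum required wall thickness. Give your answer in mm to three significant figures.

σ_allow = 255/5.4 = 47.22 MPa.
Hoop stress σ_h = pD/(2t), so t = pD/(2σ_allow) = 3.04×798/(2×47.22) = 25.69 mm.

t = 25.7 mm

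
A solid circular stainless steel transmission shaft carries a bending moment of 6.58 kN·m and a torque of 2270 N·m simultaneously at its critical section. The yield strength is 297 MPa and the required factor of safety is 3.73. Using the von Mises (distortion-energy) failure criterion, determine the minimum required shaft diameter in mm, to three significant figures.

d = 95.8 mm

σ_allow = σ_y/n = 297/3.73 = 79.62 MPa.
For a solid shaft σ_b = 32M/(πd³) and τ = 16T/(πd³), so the von Mises stress is σ' = (16/πd³)·√(4M²+3T²).
√(4M²+3T²) = √(4×(6.580×10^6)² + 3×(2.270×10^6)²) = 1.373×10^7 N·mm.
d³ = 16×1.373×10^7/(π×79.62) = 878500 mm³.
d = 95.77 mm.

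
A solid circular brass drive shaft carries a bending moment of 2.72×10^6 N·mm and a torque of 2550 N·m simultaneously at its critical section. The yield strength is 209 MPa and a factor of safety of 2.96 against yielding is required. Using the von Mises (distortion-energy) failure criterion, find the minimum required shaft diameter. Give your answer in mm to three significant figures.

σ_allow = σ_y/n = 209/2.96 = 70.61 MPa.
For a solid shaft σ_b = 32M/(πd³) and τ = 16T/(πd³), so the von Mises stress is σ' = (16/πd³)·√(4M²+3T²).
√(4M²+3T²) = √(4×(2.720×10^6)² + 3×(2.550×10^6)²) = 7.007×10^6 N·mm.
d³ = 16×7.007×10^6/(π×70.61) = 505400 mm³.
d = 79.66 mm.

d = 79.7 mm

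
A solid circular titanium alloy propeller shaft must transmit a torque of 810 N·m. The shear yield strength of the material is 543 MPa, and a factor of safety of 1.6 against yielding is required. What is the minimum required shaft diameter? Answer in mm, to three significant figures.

Allowable shear stress τ_allow = 543/1.6 = 339.4 MPa.
For a solid shaft τ = 16T/(πd³), so d³ = 16T/(π τ_allow) = 16×810000/(π×339.4) = 12160 mm³.
d = (12160)^(1/3) = 22.99 mm.

d = 23.0 mm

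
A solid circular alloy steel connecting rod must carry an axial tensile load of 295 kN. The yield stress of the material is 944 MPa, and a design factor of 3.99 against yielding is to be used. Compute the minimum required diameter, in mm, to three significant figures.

d = 39.8 mm

Allowable stress σ_allow = 944/3.99 = 236.6 MPa.
Required area A = F/σ_allow = 295000/236.6 = 1247 mm².
A = πd²/4 → d = √(4A/π) = 39.84 mm.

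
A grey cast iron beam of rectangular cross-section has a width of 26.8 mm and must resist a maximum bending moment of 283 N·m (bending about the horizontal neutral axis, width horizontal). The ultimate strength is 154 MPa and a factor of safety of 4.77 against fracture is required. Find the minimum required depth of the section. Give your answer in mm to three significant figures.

h = 44.3 mm

σ_allow = 154/4.77 = 32.29 MPa.
For a rectangular section σ = 6M/(bh²), so h² = 6M/(b σ_allow) = 6×283000/(26.8×32.29) = 1962 mm².
h = 44.30 mm.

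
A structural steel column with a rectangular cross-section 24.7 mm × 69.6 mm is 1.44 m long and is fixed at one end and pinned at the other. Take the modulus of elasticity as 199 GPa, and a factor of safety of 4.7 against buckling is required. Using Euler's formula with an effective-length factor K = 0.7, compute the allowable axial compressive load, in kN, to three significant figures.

Buckling occurs about the weak axis: I_min = h·b³/12 = 69.6×24.7³/12 = 87400 mm⁴ (b = 24.7 mm is the smaller dimension).
Effective length L_e = KL = 0.7×1.44 m = 1008 mm.
Euler critical load P_cr = π²EI/L_e² = π²×199000×87400/1008² = 168900 N.
P_allow = P_cr/n = 168900/4.7 = 35950 N.

P_allow = 35.9 kN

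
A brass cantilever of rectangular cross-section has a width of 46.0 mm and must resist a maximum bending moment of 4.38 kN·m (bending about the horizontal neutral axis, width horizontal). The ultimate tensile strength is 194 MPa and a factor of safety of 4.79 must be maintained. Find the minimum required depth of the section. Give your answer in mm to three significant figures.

σ_allow = 194/4.79 = 40.50 MPa.
For a rectangular section σ = 6M/(bh²), so h² = 6M/(b σ_allow) = 6×4380000/(46.0×40.50) = 14110 mm².
h = 118.8 mm.

h = 119 mm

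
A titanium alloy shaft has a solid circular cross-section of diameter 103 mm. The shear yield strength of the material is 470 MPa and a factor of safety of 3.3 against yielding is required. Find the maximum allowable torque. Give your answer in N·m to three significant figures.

τ_allow = 470/3.3 = 142.4 MPa.
For a solid shaft T_allow = τ_allow·πd³/16; πd³/16 = π×103³/16 = 214600 mm³.
T_allow = 142.4×214600 = 3.056×10^7 N·mm = 30560 N·m.

T_allow = 30600 N·m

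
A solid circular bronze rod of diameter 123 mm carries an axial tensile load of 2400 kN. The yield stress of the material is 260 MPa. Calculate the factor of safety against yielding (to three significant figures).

n = 1.29

A = πd²/4 = 11880 mm².
σ = F/A = 2400000/11880 = 202.0 MPa.
n = 260/202.0 = 1.287.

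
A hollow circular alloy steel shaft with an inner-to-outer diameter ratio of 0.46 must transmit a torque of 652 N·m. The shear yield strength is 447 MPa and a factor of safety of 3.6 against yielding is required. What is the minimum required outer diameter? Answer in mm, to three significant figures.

τ_allow = 447/3.6 = 124.2 MPa.
For a hollow shaft τ = 16T/[πd_o³(1−k⁴)] with k = 0.46, so 1−k⁴ = 0.9552.
d_o³ = 16T/[π τ_allow (1−k⁴)] = 16×652000/(π×124.2×0.9552) = 28000 mm³.
d_o = 30.36 mm.

d_o = 30.4 mm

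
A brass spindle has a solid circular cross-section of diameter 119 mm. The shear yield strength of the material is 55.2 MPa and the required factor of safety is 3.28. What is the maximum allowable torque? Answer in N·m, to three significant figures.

T_allow = 5570 N·m

τ_allow = 55.2/3.28 = 16.83 MPa.
For a solid shaft T_allow = τ_allow·πd³/16; πd³/16 = π×119³/16 = 330900 mm³.
T_allow = 16.83×330900 = 5.568×10^6 N·mm = 5568 N·m.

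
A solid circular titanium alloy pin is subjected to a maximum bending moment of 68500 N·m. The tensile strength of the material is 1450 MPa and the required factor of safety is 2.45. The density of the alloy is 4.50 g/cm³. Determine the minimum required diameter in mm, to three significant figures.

d = 106 mm

σ_allow = 1450/2.45 = 591.8 MPa.
For a solid circular section σ = 32M/(πd³), so d³ = 32M/(π σ_allow) = 32×6.8500×10^7/(π×591.8) = 1.179×10^6 mm³.
d = 105.6 mm.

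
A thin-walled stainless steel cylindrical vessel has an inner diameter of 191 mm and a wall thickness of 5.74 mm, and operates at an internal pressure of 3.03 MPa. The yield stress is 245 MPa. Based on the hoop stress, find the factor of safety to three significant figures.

σ_h = pD/(2t) = 3.03×191/(2×5.74) = 50.41 MPa.
n = 245/50.41 = 4.860.

n = 4.86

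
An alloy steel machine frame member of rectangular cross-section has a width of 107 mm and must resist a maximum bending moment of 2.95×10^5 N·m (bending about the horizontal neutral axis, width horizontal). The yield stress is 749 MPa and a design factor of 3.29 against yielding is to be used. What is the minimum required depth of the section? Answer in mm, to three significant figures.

σ_allow = 749/3.29 = 227.7 MPa.
For a rectangular section σ = 6M/(bh²), so h² = 6M/(b σ_allow) = 6×2.9500×10^8/(107×227.7) = 72660 mm².
h = 269.6 mm.

h = 270 mm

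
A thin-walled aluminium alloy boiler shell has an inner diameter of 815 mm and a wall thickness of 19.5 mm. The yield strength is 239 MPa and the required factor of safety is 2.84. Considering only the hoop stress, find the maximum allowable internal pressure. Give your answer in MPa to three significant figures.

p_allow = 4.03 MPa

σ_allow = 239/2.84 = 84.15 MPa.
σ_h = pD/(2t) → p_allow = 2σ_allow t/D = 2×84.15×19.5/815 = 4.027 MPa.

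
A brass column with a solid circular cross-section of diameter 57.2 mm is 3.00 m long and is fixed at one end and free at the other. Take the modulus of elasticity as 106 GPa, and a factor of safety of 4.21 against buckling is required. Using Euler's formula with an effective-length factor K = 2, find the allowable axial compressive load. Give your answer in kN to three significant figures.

I = πd⁴/64 = π×57.2⁴/64 = 525500 mm⁴.
Effective length L_e = KL = 2×3.00 m = 6000 mm.
Euler critical load P_cr = π²EI/L_e² = π²×106000×525500/6000² = 15270 N.
P_allow = P_cr/n = 15270/4.21 = 3627 N.

P_allow = 3.63 kN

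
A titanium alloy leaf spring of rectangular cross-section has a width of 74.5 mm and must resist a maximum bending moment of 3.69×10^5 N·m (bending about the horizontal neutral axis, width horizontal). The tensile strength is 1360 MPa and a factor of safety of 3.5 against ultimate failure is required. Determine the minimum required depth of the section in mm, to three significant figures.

σ_allow = 1360/3.5 = 388.6 MPa.
For a rectangular section σ = 6M/(bh²), so h² = 6M/(b σ_allow) = 6×3.6900×10^8/(74.5×388.6) = 76480 mm².
h = 276.6 mm.

h = 277 mm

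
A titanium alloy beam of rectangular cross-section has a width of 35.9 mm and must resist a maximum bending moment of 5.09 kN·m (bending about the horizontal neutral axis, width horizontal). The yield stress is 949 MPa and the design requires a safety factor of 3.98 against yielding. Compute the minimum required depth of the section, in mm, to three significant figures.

h = 59.7 mm

σ_allow = 949/3.98 = 238.4 MPa.
For a rectangular section σ = 6M/(bh²), so h² = 6M/(b σ_allow) = 6×5090000/(35.9×238.4) = 3568 mm².
h = 59.73 mm.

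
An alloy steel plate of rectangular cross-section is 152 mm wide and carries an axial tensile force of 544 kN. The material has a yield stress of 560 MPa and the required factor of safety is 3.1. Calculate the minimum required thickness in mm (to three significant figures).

σ_allow = 560/3.1 = 180.6 MPa.
Required area A = F/σ_allow = 544000/180.6 = 3011 mm².
t = A/w = 3011/152 = 19.81 mm.

t = 19.8 mm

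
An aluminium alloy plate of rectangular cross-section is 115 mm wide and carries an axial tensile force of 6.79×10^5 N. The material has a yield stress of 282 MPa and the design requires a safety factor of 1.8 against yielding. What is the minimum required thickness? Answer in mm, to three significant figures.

t = 37.7 mm

σ_allow = 282/1.8 = 156.7 MPa.
Required area A = F/σ_allow = 679000/156.7 = 4334 mm².
t = A/w = 4334/115 = 37.69 mm.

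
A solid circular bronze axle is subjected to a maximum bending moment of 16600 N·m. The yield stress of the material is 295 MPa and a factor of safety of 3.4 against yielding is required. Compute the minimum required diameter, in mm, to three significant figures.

d = 125 mm

σ_allow = 295/3.4 = 86.76 MPa.
For a solid circular section σ = 32M/(πd³), so d³ = 32M/(π σ_allow) = 32×1.6600×10^7/(π×86.76) = 1.949×10^6 mm³.
d = 124.9 mm.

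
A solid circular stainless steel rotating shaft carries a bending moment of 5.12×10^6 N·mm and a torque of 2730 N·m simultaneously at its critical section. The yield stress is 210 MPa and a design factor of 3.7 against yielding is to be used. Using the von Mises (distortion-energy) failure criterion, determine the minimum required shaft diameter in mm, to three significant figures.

d = 100 mm

σ_allow = σ_y/n = 210/3.7 = 56.76 MPa.
For a solid shaft σ_b = 32M/(πd³) and τ = 16T/(πd³), so the von Mises stress is σ' = (16/πd³)·√(4M²+3T²).
√(4M²+3T²) = √(4×(5.120×10^6)² + 3×(2.730×10^6)²) = 1.128×10^7 N·mm.
d³ = 16×1.128×10^7/(π×56.76) = 1.012×10^6 mm³.
d = 100.4 mm.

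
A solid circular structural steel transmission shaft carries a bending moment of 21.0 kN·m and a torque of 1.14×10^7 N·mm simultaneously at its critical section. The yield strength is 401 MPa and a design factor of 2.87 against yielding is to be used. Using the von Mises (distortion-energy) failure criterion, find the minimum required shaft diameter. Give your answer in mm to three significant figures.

d = 119 mm

σ_allow = σ_y/n = 401/2.87 = 139.7 MPa.
For a solid shaft σ_b = 32M/(πd³) and τ = 16T/(πd³), so the von Mises stress is σ' = (16/πd³)·√(4M²+3T²).
√(4M²+3T²) = √(4×(2.100×10^7)² + 3×(1.140×10^7)²) = 4.641×10^7 N·mm.
d³ = 16×4.641×10^7/(π×139.7) = 1.692×10^6 mm³.
d = 119.2 mm.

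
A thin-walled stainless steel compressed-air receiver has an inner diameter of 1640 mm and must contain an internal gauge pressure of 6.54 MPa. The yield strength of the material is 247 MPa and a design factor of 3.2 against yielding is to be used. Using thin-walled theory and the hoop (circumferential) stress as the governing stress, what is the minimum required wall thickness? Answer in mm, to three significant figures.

σ_allow = 247/3.2 = 77.19 MPa.
Hoop stress σ_h = pD/(2t), so t = pD/(2σ_allow) = 6.54×1640/(2×77.19) = 69.48 mm.

t = 69.5 mm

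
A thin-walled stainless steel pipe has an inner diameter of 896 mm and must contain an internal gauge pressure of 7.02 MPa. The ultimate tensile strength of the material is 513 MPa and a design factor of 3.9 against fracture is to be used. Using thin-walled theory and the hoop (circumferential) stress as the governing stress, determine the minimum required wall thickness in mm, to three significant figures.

σ_allow = 513/3.9 = 131.5 MPa.
Hoop stress σ_h = pD/(2t), so t = pD/(2σ_allow) = 7.02×896/(2×131.5) = 23.91 mm.

t = 23.9 mm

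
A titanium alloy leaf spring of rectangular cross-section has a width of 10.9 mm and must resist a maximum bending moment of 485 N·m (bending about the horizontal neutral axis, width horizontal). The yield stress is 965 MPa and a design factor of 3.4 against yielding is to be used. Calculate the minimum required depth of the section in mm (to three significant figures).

h = 30.7 mm

σ_allow = 965/3.4 = 283.8 MPa.
For a rectangular section σ = 6M/(bh²), so h² = 6M/(b σ_allow) = 6×485000/(10.9×283.8) = 940.6 mm².
h = 30.67 mm.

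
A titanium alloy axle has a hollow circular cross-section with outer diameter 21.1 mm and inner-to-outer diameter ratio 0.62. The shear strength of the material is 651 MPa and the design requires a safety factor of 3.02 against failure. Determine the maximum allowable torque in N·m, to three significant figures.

τ_allow = 651/3.02 = 215.6 MPa.
For a hollow shaft T_allow = τ_allow·πd_o³(1−k⁴)/16 with 1−k⁴ = 0.8522, so πd_o³(1−k⁴)/16 = 1572 mm³.
T_allow = 215.6×1572 = 338900 N·mm = 338.9 N·m.

T_allow = 339 N·m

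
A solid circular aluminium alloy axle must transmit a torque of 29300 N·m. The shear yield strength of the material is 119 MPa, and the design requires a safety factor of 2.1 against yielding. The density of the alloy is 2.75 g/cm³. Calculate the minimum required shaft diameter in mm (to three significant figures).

d = 138 mm

Allowable shear stress τ_allow = 119/2.1 = 56.67 MPa.
For a solid shaft τ = 16T/(πd³), so d³ = 16T/(π τ_allow) = 16×2.9300×10^7/(π×56.67) = 2.633×10^6 mm³.
d = (2.633×10^6)^(1/3) = 138.1 mm.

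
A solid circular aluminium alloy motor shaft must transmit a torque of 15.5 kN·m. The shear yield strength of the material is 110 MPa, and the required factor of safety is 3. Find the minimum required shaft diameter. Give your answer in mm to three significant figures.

Allowable shear stress τ_allow = 110/3 = 36.67 MPa.
For a solid shaft τ = 16T/(πd³), so d³ = 16T/(π τ_allow) = 16×1.5500×10^7/(π×36.67) = 2.153×10^6 mm³.
d = (2.153×10^6)^(1/3) = 129.1 mm.

d = 129 mm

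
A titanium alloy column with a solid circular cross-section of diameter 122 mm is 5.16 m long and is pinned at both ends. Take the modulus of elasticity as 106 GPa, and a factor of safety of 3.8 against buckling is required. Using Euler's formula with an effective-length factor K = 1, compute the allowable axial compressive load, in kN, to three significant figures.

P_allow = 112 kN

I = πd⁴/64 = π×122⁴/64 = 1.087×10^7 mm⁴.
Effective length L_e = KL = 1×5.16 m = 5160 mm.
Euler critical load P_cr = π²EI/L_e² = π²×106000×1.087×10^7/5160² = 427300 N.
P_allow = P_cr/n = 427300/3.8 = 112400 N.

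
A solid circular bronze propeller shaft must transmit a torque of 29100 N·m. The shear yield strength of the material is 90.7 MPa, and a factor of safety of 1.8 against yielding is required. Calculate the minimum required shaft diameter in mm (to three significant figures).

d = 143 mm

Allowable shear stress τ_allow = 90.7/1.8 = 50.39 MPa.
For a solid shaft τ = 16T/(πd³), so d³ = 16T/(π τ_allow) = 16×2.9100×10^7/(π×50.39) = 2.941×10^6 mm³.
d = (2.941×10^6)^(1/3) = 143.3 mm.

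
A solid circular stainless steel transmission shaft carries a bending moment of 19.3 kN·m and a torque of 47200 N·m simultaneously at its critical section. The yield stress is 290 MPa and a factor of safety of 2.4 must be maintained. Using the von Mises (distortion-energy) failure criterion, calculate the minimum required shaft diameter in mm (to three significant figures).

σ_allow = σ_y/n = 290/2.4 = 120.8 MPa.
For a solid shaft σ_b = 32M/(πd³) and τ = 16T/(πd³), so the von Mises stress is σ' = (16/πd³)·√(4M²+3T²).
√(4M²+3T²) = √(4×(1.930×10^7)² + 3×(4.720×10^7)²) = 9.041×10^7 N·mm.
d³ = 16×9.041×10^7/(π×120.8) = 3.811×10^6 mm³.
d = 156.2 mm.

d = 156 mm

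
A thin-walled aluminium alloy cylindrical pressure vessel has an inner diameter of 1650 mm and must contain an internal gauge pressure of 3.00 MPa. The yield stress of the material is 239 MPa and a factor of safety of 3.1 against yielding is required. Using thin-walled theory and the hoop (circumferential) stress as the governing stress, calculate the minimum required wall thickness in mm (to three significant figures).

t = 32.1 mm

σ_allow = 239/3.1 = 77.10 MPa.
Hoop stress σ_h = pD/(2t), so t = pD/(2σ_allow) = 3.00×1650/(2×77.10) = 32.10 mm.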